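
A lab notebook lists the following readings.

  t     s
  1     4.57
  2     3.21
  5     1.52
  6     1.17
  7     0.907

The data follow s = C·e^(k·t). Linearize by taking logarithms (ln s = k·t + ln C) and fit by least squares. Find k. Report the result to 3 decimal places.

k = -0.264

Linearized form: ln s = k·t + ln C. From the 5 transformed points,
XᵀX = [[115.0000, 21.0000]; [21.0000, 5]], rhs = [6.2043, 3.1639]ᵀ  (here Σt = 21.0000, Σ(t)² = 115.0000, Σln s = 3.1639, Σt·ln s = 6.2043).
Solving (det = 134.0000): k = -0.26433, ln C = 1.74295.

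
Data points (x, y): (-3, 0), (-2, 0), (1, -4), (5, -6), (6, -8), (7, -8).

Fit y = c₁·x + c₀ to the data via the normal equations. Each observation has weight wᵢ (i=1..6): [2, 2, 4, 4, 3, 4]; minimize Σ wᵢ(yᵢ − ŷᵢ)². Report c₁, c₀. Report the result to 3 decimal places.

Sums needed: Σwᵢ·x·x = 434, Σwᵢ·x = 60, Σwᵢ·1 = 19.
Moment sums: Σwᵢ·x·y = -504, Σwᵢ·y = -96.
Eliminating c₀: 19·(row 1) − 60·(row 2) gives 4646·c₁ = 19·(-504) − 60·(-96) = -3816, so c₁ = -1908/2323.
Then c₀ = ((-96) − 60·(-1908/2323))/19 = -5712/2323.

c₁ = -0.821, c₀ = -2.459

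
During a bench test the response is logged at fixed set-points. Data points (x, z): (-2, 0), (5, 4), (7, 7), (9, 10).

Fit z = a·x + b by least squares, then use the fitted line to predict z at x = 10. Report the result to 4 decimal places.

ẑ = 9.7745

Sums needed: Σx·x = 159, Σx = 19, Σ1 = 4.
And Σx·z = 159, Σz = 21.
So MᵀM·[a, b]ᵀ = Mᵀz: [[159, 19]; [19, 4]]·[a, b]ᵀ = [159, 21]ᵀ.
det = 159·4 − 19² = 275.
a = (159·4 − 19·21)/275 = 237/275; b = (159·21 − 19·159)/275 = 318/275.
At x = 10: ẑ = (237/275)·(10) + (318/275)·(1) = 2688/275.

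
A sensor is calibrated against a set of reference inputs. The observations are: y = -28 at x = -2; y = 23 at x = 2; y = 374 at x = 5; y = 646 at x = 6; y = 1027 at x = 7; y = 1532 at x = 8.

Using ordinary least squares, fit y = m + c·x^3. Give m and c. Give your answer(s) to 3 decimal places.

m = -1.867, c = 2.998

The normal equations are: 6·m + 1196·c = 3574;  1196·m + 442202·c = 1323339.
(Σ1 = 6, Σx^3 = 1196, Σx^3·x^3 = 442202, Σy = 3574, Σx^3·y = 1323339.)
Determinant 6·442202 − 1196² = 1222796.
m = (3574·442202 − 1196·1323339)/1222796 = -570874/305699; c = (6·1323339 − 1196·3574)/1222796 = 1832765/611398.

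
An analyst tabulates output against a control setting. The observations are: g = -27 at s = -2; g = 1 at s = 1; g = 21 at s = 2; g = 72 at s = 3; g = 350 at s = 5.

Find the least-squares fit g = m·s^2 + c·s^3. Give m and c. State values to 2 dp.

m = -0.86, c = 2.97

Entries of AᵀA: Σs^2·s^2 = 739, Σs^2·s^3 = 3369, Σs^3·s^3 = 16483.
And Σs^2·g = 9375, Σs^3·g = 46079.
So AᵀA·[m, c]ᵀ = Aᵀg: [[739, 3369]; [3369, 16483]]·[m, c]ᵀ = [9375, 46079]ᵀ.
Δ = 739·16483 − 3369² = 830776.
m = (9375·16483 − 3369·46079)/830776 = -356013/415388; c = (739·46079 − 3369·9375)/830776 = 1234003/415388.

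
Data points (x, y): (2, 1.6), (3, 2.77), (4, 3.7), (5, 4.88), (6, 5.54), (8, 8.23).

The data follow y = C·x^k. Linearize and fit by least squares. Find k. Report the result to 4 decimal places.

Linearized form: ln y = k·ln x + ln C. From the 6 transformed points,
Over the data: Σln x = 8.6587, Σ(ln x)² = 13.7340, Σln y = 8.2021, Σln x·ln y = 13.2605.
Normal system: [[13.7340, 8.6587]; [8.6587, 6]]·[k, ln C]ᵀ = [13.2605, 8.2021]ᵀ.
Slope k = (n·Σln x·ln y − Σln x·Σln y)/(n·Σ(ln x)² − (Σln x)²) = (6·13.2605 − 8.6587·8.2021)/7.4309 = 1.14974; ln C = (Σln y − k·Σln x)/n = -0.29218.

k = 1.1497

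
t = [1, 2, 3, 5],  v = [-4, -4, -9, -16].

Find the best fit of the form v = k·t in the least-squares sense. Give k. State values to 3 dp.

k = -3.051

Normal-equation sums: Σt·t = 39.
And Σt·v = -119.
Normal equations: [[39]]·[k]ᵀ = [-119]ᵀ.
k = (-119)/39 = -3.05128.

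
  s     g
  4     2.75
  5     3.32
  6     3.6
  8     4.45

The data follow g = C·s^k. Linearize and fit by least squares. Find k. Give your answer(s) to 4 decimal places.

Let Y = ln g. Fitting Y = k·ln s + ln C by least squares:
XᵀX = [[12.0466, 6.8669]; [6.8669, 4]], rhs = [8.7332, 4.9854]ᵀ  (here Σln s = 6.8669, Σ(ln s)² = 12.0466, Σln g = 4.9854, Σln s·ln g = 8.7332).
Solving (det = 1.0316): k = 0.67692, ln C = 0.08426.

k = 0.6769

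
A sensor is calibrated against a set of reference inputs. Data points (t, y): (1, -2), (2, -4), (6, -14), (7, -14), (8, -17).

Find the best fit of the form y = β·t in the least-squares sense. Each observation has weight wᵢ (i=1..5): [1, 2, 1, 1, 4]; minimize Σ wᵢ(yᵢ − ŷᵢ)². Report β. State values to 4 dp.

β = -2.1257

From the data, Σwᵢ·t·t = 350.
Moment sums: Σwᵢ·t·y = -744.
So XᵀWX·[β]ᵀ = XᵀWy: [[350]]·[β]ᵀ = [-744]ᵀ.
β = (-744)/350 = -2.12571.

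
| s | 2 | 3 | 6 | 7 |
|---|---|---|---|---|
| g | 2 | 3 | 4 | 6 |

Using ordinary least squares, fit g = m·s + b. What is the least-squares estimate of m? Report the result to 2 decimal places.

Setting ∂/∂m … = 0 gives: 98·m + 18·b = 79;  18·m + 4·b = 15.
det = 98·4 − 18² = 68.
m = (79·4 − 18·15)/68 = 23/34; b = (98·15 − 18·79)/68 = 12/17.

m = 0.68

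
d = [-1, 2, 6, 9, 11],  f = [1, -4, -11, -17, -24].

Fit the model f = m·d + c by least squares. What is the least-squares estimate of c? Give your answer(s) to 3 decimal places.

c = -0.167

The normal equations are: 243·m + 27·c = -492;  27·m + 5·c = -55.
(Σd·d = 243, Σd = 27, Σ1 = 5, Σd·f = -492, Σf = -55.)
det = 243·5 − 27² = 486.
m = ((-492)·5 − 27·(-55))/486 = -325/162; c = (243·(-55) − 27·(-492))/486 = -1/6.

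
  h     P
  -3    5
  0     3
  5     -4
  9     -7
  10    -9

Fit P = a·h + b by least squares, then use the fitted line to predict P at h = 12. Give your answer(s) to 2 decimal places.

Entries of MᵀM: Σh·h = 215, Σh = 21, Σ1 = 5.
Right-hand side: Σh·P = -188, ΣP = -12.
Normal equations: [[215, 21]; [21, 5]]·[a, b]ᵀ = [-188, -12]ᵀ.
Determinant 215·5 − 21² = 634.
a = ((-188)·5 − 21·(-12))/634 = -344/317; b = (215·(-12) − 21·(-188))/634 = 684/317.
At h = 12: P̂ = (-344/317)·(12) + (684/317)·(1) = -3444/317.

P̂ = -10.86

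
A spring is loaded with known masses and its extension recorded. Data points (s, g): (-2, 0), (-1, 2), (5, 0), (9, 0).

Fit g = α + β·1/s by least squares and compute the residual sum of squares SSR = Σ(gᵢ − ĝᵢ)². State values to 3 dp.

AᵀA·[α, β]ᵀ = Aᵀg reads: 4·α + (-107/90)·β = 2;  (-107/90)·α + (10549/8100)·β = -2.
Eliminating β: (10549/8100)·(row 1) − (-107/90)·(row 2) gives (10249/2700)·α = (10549/8100)·2 − (-107/90)·(-2) = 919/4050, so α = 1838/30747.
Then β = ((-2) − (-107/90)·(1838/30747))/(10549/8100) = -15180/10249.
Residuals: -24608/30747, 14116/30747, 7270/30747, 1074/10249; SSR = 28232/30747.

SSR = 0.918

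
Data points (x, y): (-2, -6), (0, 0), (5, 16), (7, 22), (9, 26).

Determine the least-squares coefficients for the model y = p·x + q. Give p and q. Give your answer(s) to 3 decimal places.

AᵀA·[p, q]ᵀ = Aᵀy reads: 159·p + 19·q = 480;  19·p + 5·q = 58.
Δ = 159·5 − 19² = 434.
p = (480·5 − 19·58)/434 = 649/217; q = (159·58 − 19·480)/434 = 51/217.

p = 2.991, q = 0.235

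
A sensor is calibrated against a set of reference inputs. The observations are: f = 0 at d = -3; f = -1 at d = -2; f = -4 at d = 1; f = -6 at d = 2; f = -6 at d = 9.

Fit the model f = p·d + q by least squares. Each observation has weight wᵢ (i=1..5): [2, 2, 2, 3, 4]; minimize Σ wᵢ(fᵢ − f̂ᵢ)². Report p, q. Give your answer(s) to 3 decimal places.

Setting ∂/∂p … = 0 gives: 364·p + 34·q = -256;  34·p + 13·q = -52.
(Σwᵢ·d·d = 364, Σwᵢ·d = 34, Σwᵢ·1 = 13, Σwᵢ·d·f = -256, Σwᵢ·f = -52.)
det = 364·13 − 34² = 3576.
p = ((-256)·13 − 34·(-52))/3576 = -65/149; q = (364·(-52) − 34·(-256))/3576 = -426/149.

p = -0.436, q = -2.859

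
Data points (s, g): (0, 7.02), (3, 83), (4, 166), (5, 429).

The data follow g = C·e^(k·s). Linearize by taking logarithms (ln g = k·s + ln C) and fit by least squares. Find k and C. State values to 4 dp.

k = 0.8135, C = 6.9925

Linearized form: ln g = k·s + ln C. From the 4 transformed points,
Sums: Σs = 12.0000, Σ(s)² = 50.0000, Σln g = 17.5410, Σs·ln g = 64.0118.
Normal system: [[50.0000, 12.0000]; [12.0000, 4]]·[k, ln C]ᵀ = [64.0118, 17.5410]ᵀ.
Δ = 50.0000·4 − (12.0000)² = 56.0000; k = (64.0118·4 − 12.0000·17.5410)/56.0000 = 0.81347, ln C = (50.0000·17.5410 − 12.0000·64.0118)/56.0000 = 1.94485, so C = exp(1.94485) = 6.99255.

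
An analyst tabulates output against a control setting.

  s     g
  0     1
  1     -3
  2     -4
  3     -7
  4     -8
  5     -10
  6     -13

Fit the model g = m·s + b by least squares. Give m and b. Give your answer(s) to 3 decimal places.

Entries of MᵀM: Σs·s = 91, Σs = 21, Σ1 = 7.
Right-hand side: Σs·g = -192, Σg = -44.
So MᵀM·[m, b]ᵀ = Mᵀg: [[91, 21]; [21, 7]]·[m, b]ᵀ = [-192, -44]ᵀ.
Eliminating b: 7·(row 1) − 21·(row 2) gives 196·m = 7·(-192) − 21·(-44) = -420, so m = -15/7.
Then b = ((-44) − 21·(-15/7))/7 = 1/7.

m = -2.143, b = 0.143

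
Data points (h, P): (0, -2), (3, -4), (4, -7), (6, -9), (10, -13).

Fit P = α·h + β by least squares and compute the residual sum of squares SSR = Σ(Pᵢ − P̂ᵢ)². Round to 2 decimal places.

Setting ∂/∂α … = 0 gives: 161·α + 23·β = -224;  23·α + 5·β = -35.
Δ = 161·5 − 23² = 276.
α = ((-224)·5 − 23·(-35))/276 = -105/92; β = (161·(-35) − 23·(-224))/276 = -7/4.
Residuals: -1/4, 27/23, -63/92, -37/92, 15/92; SSR = 193/92.

SSR = 2.10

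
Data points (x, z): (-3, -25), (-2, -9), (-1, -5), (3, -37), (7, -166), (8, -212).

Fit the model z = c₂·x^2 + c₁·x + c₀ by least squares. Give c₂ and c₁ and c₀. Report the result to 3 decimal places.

Entries of MᵀM: Σx^2·x^2 = 6676, Σx^2·x = 846, Σx^2 = 136, Σx·x = 136, Σx = 12, Σ1 = 6.
For Mᵀz: Σx^2·z = -22301, Σx·z = -2871, Σz = -454.
MᵀM·[c₂, c₁, c₀]ᵀ = Mᵀz becomes [[6676, 846, 136]; [846, 136, 12]; [136, 12, 6]]·[c₂, c₁, c₀]ᵀ = [-22301, -2871, -454]ᵀ.
Inverting the 3×3 Gram matrix, [c₂, c₁, c₀]ᵀ = [-46799/15638, -34239/15638, -27010/7819]ᵀ.

c₂ = -2.993, c₁ = -2.189, c₀ = -3.454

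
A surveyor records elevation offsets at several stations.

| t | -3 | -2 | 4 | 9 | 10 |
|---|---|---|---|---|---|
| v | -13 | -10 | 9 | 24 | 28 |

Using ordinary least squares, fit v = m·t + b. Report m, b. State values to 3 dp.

m = 3.128, b = -3.661

Entries of MᵀM: Σt·t = 210, Σt = 18, Σ1 = 5.
Moment sums: Σt·v = 591, Σv = 38.
MᵀM·[m, b]ᵀ = Mᵀv becomes [[210, 18]; [18, 5]]·[m, b]ᵀ = [591, 38]ᵀ.
Eliminating b: 5·(row 1) − 18·(row 2) gives 726·m = 5·591 − 18·38 = 2271, so m = 757/242.
Then b = (38 − 18·(757/242))/5 = -443/121.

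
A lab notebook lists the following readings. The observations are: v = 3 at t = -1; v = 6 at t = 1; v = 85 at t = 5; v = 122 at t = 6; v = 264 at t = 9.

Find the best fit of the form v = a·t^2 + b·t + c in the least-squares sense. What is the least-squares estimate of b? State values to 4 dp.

b = 1.4853

With design matrix A, AᵀA = [[8484, 1070, 144]; [1070, 144, 20]; [144, 20, 5]] and Aᵀv = [27910, 3536, 480]ᵀ.
Row-reducing yields a = 129000/41899, b = 4787/3223, c = 58180/41899.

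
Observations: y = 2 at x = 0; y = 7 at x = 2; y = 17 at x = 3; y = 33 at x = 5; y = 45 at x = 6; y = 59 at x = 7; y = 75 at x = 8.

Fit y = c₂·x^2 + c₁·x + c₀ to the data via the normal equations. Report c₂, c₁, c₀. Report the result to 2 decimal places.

From the data, Σx^2·x^2 = 8515, Σx^2·x = 1231, Σx^2 = 187, Σx·x = 187, Σx = 31, Σ1 = 7.
Moment sums: Σx^2·y = 10317, Σx·y = 1513, Σy = 238.
MᵀM·[c₂, c₁, c₀]ᵀ = Mᵀy becomes [[8515, 1231, 187]; [1231, 187, 31]; [187, 31, 7]]·[c₂, c₁, c₀]ᵀ = [10317, 1513, 238]ᵀ.
Solving the 3×3 system (Gaussian elimination) gives c₂ = 3473/3696, c₁ = 5981/3696, c₀ = 457/264.

c₂ = 0.94, c₁ = 1.62, c₀ = 1.73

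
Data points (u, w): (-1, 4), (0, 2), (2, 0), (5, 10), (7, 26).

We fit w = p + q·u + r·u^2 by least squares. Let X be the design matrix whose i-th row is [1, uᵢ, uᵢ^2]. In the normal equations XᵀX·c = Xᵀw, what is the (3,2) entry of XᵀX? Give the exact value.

475

Row 3 ↔ basis u^2, column 2 ↔ basis u, so (XᵀX)_{3,2} = Σᵢ (u^2)·(u) = (1)·(-1) + (0)·(0) + (4)·(2) + (25)·(5) + (49)·(7) = 475.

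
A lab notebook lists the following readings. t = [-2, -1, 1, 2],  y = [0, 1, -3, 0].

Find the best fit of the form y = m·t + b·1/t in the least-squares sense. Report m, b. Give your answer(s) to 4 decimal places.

With design matrix X, XᵀX = [[10, 4]; [4, 5/2]] and Xᵀy = [-4, -4]ᵀ.
det = 10·(5/2) − 4² = 9.
m = ((-4)·(5/2) − 4·(-4))/9 = 2/3; b = (10·(-4) − 4·(-4))/9 = -8/3.

m = 0.6667, b = -2.6667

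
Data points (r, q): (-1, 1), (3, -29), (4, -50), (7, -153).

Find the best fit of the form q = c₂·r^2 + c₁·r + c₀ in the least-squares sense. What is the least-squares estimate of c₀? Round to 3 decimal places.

The normal system XᵀX·[c₂, c₁, c₀]ᵀ = Xᵀq is [[2739, 433, 75]; [433, 75, 13]; [75, 13, 4]]·[c₂, c₁, c₀]ᵀ = [-8557, -1359, -231]ᵀ.
Row-reducing yields c₂ = -11641/3916, c₁ = -5461/3916, c₀ = 2467/979.

c₀ = 2.520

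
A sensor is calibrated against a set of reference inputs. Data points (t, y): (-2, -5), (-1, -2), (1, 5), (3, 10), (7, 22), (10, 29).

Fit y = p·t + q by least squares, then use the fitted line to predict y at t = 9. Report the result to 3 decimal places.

Normal-equation sums: Σt·t = 164, Σt = 18, Σ1 = 6.
For Aᵀy: Σt·y = 491, Σy = 59.
So AᵀA·[p, q]ᵀ = Aᵀy: [[164, 18]; [18, 6]]·[p, q]ᵀ = [491, 59]ᵀ.
Determinant 164·6 − 18² = 660.
p = (491·6 − 18·59)/660 = 157/55; q = (164·59 − 18·491)/660 = 419/330.
At t = 9: ŷ = (157/55)·(9) + (419/330)·(1) = 8897/330.

ŷ = 26.961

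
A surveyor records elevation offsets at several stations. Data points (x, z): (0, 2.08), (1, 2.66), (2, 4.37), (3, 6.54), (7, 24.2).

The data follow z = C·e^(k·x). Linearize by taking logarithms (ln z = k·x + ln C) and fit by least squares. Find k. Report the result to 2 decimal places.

Linearized form: ln z = k·x + ln C. From the 5 transformed points,
Σx = 13.0000, Σ(x)² = 63.0000, Σln z = 8.2497, Σx·ln z = 31.8661.
Normal system: [[63.0000, 13.0000]; [13.0000, 5]]·[k, ln C]ᵀ = [31.8661, 8.2497]ᵀ.
Slope k = (n·Σx·ln z − Σx·Σln z)/(n·Σ(x)² − (Σx)²) = (5·31.8661 − 13.0000·8.2497)/146.0000 = 0.35674; ln C = (Σln z − k·Σx)/n = 0.72243.

k = 0.36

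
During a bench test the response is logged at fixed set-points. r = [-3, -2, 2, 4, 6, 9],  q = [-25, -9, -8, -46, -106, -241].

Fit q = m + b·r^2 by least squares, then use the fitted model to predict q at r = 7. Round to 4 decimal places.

Sums needed: Σ1 = 6, Σr^2 = 150, Σr^2·r^2 = 8226.
For Mᵀq: Σq = -435, Σr^2·q = -24366.
MᵀM·[m, b]ᵀ = Mᵀq becomes [[6, 150]; [150, 8226]]·[m, b]ᵀ = [-435, -24366]ᵀ.
Determinant 6·8226 − 150² = 26856.
m = ((-435)·8226 − 150·(-24366))/26856 = 4255/1492; b = (6·(-24366) − 150·(-435))/26856 = -4497/1492.
At r = 7: q̂ = (4255/1492)·(1) + (-4497/1492)·(49) = -108049/746.

q̂ = -144.8378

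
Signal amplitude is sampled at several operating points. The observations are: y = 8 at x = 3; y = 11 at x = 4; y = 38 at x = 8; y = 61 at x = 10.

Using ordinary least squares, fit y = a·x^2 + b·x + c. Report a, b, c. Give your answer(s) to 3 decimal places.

a = 0.781, b = -2.594, c = 8.803

MᵀM·[a, b, c]ᵀ = Mᵀy reads: 14433·a + 1603·b + 189·c = 8780;  1603·a + 189·b + 25·c = 982;  189·a + 25·b + 4·c = 118.
(Σx^2·x^2 = 14433, Σx^2·x = 1603, Σx^2 = 189, Σx·x = 189, Σx = 25, Σ1 = 4, Σx^2·y = 8780, Σx·y = 982, Σy = 118.)
Row-reducing yields a = 3659/4684, b = -12151/4684, c = 20617/2342.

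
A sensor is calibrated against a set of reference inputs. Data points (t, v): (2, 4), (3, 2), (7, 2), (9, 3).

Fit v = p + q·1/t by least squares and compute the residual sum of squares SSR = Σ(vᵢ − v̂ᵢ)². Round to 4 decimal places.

From the data, Σ1 = 4, Σ1/t = 137/126, Σ1/t·1/t = 6253/15876.
Moment sums: Σv = 11, Σ1/t·v = 23/7.
Normal equations: [[4, 137/126]; [137/126, 6253/15876]]·[p, q]ᵀ = [11, 23/7]ᵀ.
Determinant 4·(6253/15876) − (137/126)² = 2081/5292.
p = (11·(6253/15876) − (137/126)·(23/7))/(2081/5292) = 12065/6243; q = (4·(23/7) − (137/126)·11)/(2081/5292) = 6258/2081.
Residuals: 3520/6243, -5837/6243, -2261/6243, 1526/2081; SSR = 11618/6243.

SSR = 1.8610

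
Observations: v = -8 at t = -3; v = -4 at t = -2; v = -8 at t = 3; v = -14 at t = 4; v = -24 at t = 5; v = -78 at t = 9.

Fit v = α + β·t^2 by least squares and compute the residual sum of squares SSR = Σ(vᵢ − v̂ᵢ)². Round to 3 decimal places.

SSR = 1.521

MᵀM·[α, β]ᵀ = Mᵀv reads: 6·α + 144·β = -136;  144·α + 7620·β = -7302.
(Σ1 = 6, Σt^2 = 144, Σt^2·t^2 = 7620, Σv = -136, Σt^2·v = -7302.)
det = 6·7620 − 144² = 24984.
α = ((-136)·7620 − 144·(-7302))/24984 = 632/1041; β = (6·(-7302) − 144·(-136))/24984 = -673/694.
Residuals: 251/2082, -758/1041, 251/2082, 946/1041, -757/2082, -121/2082; SSR = 1583/1041.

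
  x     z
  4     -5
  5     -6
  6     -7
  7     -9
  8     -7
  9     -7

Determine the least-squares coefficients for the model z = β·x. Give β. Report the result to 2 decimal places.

β = -1.01

Normal-equation sums: Σx·x = 271.
Right-hand side: Σx·z = -274.
Hence β = -274 / 271 ≈ -1.01107.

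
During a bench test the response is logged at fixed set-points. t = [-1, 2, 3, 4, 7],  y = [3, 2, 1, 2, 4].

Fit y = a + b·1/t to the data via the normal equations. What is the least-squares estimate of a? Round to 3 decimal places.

From the data, Σ1 = 5, Σ1/t = 19/84, Σ1/t·1/t = 10189/7056.
Moment sums: Σy = 12, Σ1/t·y = -25/42.
Normal equations: [[5, 19/84]; [19/84, 10189/7056]]·[a, b]ᵀ = [12, -25/42]ᵀ.
Eliminating b: (10189/7056)·(row 1) − (19/84)·(row 2) gives (6323/882)·a = (10189/7056)·12 − (19/84)·(-25/42) = 61609/3528, so a = 61609/25292.
Then b = ((-25/42) − (19/84)·(61609/25292))/(10189/7056) = -5019/6323.

a = 2.436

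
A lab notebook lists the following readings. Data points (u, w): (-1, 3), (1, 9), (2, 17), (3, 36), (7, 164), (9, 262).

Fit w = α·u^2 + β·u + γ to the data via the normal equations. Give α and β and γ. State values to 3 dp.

α = 2.957, β = 2.280, γ = 2.402

Normal-equation sums: Σu^2·u^2 = 9061, Σu^2·u = 1107, Σu^2 = 145, Σu·u = 145, Σu = 21, Σ1 = 6.
And Σu^2·w = 29662, Σu·w = 3654, Σw = 491.
Solving the 3×3 system (Gaussian elimination) gives α = 30571/10340, β = 23577/10340, γ = 1129/470.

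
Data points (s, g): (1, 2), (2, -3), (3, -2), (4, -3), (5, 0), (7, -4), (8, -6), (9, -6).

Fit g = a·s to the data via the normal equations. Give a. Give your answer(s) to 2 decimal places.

a = -0.61

Normal-equation sums: Σs·s = 249.
And Σs·g = -152.
a = (-152)/249 = -0.610442.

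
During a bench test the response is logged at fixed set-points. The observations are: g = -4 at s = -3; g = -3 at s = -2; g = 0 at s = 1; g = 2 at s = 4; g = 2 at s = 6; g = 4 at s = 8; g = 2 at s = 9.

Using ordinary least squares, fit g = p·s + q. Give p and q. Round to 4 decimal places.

Compute the Gram sums: Σs·s = 211, Σs = 23, Σ1 = 7.
Moment sums: Σs·g = 88, Σg = 3.
Eliminating q: 7·(row 1) − 23·(row 2) gives 948·p = 7·88 − 23·3 = 547, so p = 547/948.
Then q = (3 − 23·(547/948))/7 = -1391/948.

p = 0.5770, q = -1.4673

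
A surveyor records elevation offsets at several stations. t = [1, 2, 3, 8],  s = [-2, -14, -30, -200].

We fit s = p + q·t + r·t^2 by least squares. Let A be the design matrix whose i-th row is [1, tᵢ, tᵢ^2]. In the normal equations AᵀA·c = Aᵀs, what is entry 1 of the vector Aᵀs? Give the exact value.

-246

Entry 1 ↔ basis 1, so (Aᵀs)_{1} = Σᵢ sᵢ = (1)·(-2) + (1)·(-14) + (1)·(-30) + (1)·(-200) = -246.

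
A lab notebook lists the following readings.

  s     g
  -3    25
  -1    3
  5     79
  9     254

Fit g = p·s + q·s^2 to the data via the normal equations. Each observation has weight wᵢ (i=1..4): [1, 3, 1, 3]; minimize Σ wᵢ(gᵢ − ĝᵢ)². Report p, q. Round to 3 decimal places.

p = 0.597, q = 3.068

The normal system AᵀWA·[p, q]ᵀ = AᵀWg is [[280, 2282]; [2282, 20392]]·[p, q]ᵀ = [7169, 63931]ᵀ.
Determinant 280·20392 − 2282² = 502236.
p = (7169·20392 − 2282·63931)/502236 = 49951/83706; q = (280·63931 − 2282·7169)/502236 = 36691/11958.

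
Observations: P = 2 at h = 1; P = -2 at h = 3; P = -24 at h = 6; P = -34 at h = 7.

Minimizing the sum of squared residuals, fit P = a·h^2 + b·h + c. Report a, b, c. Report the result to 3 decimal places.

a = -0.960, b = 1.605, c = 1.492

Compute the Gram sums: Σh^2·h^2 = 3779, Σh^2·h = 587, Σh^2 = 95, Σh·h = 95, Σh = 17, Σ1 = 4.
For MᵀP: Σh^2·P = -2546, Σh·P = -386, ΣP = -58.
So MᵀM·[a, b, c]ᵀ = MᵀP: [[3779, 587, 95]; [587, 95, 17]; [95, 17, 4]]·[a, b, c]ᵀ = [-2546, -386, -58]ᵀ.
Inverting the 3×3 Gram matrix, [a, b, c]ᵀ = [-170/177, 284/177, 88/59]ᵀ.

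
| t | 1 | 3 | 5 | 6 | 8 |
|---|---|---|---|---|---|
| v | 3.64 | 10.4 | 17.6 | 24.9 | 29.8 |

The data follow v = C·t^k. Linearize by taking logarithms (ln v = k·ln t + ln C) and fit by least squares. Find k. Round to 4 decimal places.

Linearized form: ln v = k·ln t + ln C. From the 5 transformed points,
Sums: Σln t = 6.5793, Σ(ln t)² = 11.3317, Σln v = 13.1111, Σln t·ln v = 20.0074.
Normal system: [[11.3317, 6.5793]; [6.5793, 5]]·[k, ln C]ᵀ = [20.0074, 13.1111]ᵀ.
Δ = 11.3317·5 − (6.5793)² = 13.3720; k = (20.0074·5 − 6.5793·13.1111)/13.3720 = 1.03021, ln C = (11.3317·13.1111 − 6.5793·20.0074)/13.3720 = 1.26661.

k = 1.0302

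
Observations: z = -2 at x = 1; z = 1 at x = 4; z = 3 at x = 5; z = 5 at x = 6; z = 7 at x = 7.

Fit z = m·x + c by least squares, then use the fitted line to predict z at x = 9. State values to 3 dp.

ẑ = 9.358

The normal system AᵀA·[m, c]ᵀ = Aᵀz is [[127, 23]; [23, 5]]·[m, c]ᵀ = [96, 14]ᵀ.
Determinant 127·5 − 23² = 106.
m = (96·5 − 23·14)/106 = 79/53; c = (127·14 − 23·96)/106 = -215/53.
At x = 9: ẑ = (79/53)·(9) + (-215/53)·(1) = 496/53.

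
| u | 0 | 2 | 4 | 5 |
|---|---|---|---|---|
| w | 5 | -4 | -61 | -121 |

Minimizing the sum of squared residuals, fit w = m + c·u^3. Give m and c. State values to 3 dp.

m = 4.313, c = -1.006

Setting ∂/∂m … = 0 gives: 4·m + 197·c = -181;  197·m + 19785·c = -19061.
det = 4·19785 − 197² = 40331.
m = ((-181)·19785 − 197·(-19061))/40331 = 173932/40331; c = (4·(-19061) − 197·(-181))/40331 = -40587/40331.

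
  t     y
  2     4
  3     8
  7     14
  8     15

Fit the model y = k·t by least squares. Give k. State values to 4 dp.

The normal system XᵀX·[k]ᵀ = Xᵀy is [[126]]·[k]ᵀ = [250]ᵀ.
k = 250/126 = 1.98413.

k = 1.9841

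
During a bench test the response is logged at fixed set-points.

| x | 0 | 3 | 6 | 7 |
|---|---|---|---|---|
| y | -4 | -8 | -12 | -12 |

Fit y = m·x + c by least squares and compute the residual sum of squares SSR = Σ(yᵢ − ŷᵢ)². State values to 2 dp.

SSR = 0.80

Entries of AᵀA: Σx·x = 94, Σx = 16, Σ1 = 4.
Right-hand side: Σx·y = -180, Σy = -36.
So AᵀA·[m, c]ᵀ = Aᵀy: [[94, 16]; [16, 4]]·[m, c]ᵀ = [-180, -36]ᵀ.
det = 94·4 − 16² = 120.
m = ((-180)·4 − 16·(-36))/120 = -6/5; c = (94·(-36) − 16·(-180))/120 = -21/5.
Residuals: 1/5, -1/5, -3/5, 3/5; SSR = 4/5.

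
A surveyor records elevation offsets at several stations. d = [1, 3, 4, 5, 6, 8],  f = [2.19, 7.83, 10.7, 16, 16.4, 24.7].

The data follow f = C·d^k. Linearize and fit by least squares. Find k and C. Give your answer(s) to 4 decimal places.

Let Y = ln f. Fitting Y = k·ln d + ln C by least squares:
Σln d = 7.9655, Σ(ln d)² = 13.2535, Σln f = 13.9888, Σln d·ln f = 21.6895.
Equations: 13.2535·k + 7.9655·ln C = 21.6895;  7.9655·k + 6·ln C = 13.9888.
Δ = 13.2535·6 − (7.9655)² = 16.0713; k = (21.6895·6 − 7.9655·13.9888)/16.0713 = 1.16410, ln C = (13.2535·13.9888 − 7.9655·21.6895)/16.0713 = 0.78601, so C = exp(0.78601) = 2.19462.

k = 1.1641, C = 2.1946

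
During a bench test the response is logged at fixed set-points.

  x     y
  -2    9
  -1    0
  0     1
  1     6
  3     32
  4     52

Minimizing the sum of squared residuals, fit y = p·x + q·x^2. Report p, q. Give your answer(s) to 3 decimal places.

p = 1.753, q = 2.863

The normal equations are: 31·p + 83·q = 292;  83·p + 355·q = 1162.
(Σx·x = 31, Σx·x^2 = 83, Σx^2·x^2 = 355, Σx·y = 292, Σx^2·y = 1162.)
Determinant 31·355 − 83² = 4116.
p = (292·355 − 83·1162)/4116 = 3607/2058; q = (31·1162 − 83·292)/4116 = 5893/2058.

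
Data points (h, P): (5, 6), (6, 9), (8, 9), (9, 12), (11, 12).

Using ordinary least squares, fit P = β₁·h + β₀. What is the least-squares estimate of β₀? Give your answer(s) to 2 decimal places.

The normal system XᵀX·[β₁, β₀]ᵀ = XᵀP is [[327, 39]; [39, 5]]·[β₁, β₀]ᵀ = [396, 48]ᵀ.
Eliminating β₀: 5·(row 1) − 39·(row 2) gives 114·β₁ = 5·396 − 39·48 = 108, so β₁ = 18/19.
Then β₀ = (48 − 39·(18/19))/5 = 42/19.

β₀ = 2.21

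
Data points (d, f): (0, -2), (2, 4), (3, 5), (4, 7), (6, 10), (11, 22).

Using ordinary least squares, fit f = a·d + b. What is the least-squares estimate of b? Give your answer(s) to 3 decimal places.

b = -1.414

Compute the Gram sums: Σd·d = 186, Σd = 26, Σ1 = 6.
Right-hand side: Σd·f = 353, Σf = 46.
Normal equations: [[186, 26]; [26, 6]]·[a, b]ᵀ = [353, 46]ᵀ.
Eliminating b: 6·(row 1) − 26·(row 2) gives 440·a = 6·353 − 26·46 = 922, so a = 461/220.
Then b = (46 − 26·(461/220))/6 = -311/220.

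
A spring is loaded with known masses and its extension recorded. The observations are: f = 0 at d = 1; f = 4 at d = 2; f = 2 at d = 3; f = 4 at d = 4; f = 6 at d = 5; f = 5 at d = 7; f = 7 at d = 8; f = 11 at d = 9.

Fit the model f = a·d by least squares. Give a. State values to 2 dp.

Normal-equation sums: Σd·d = 249.
Moment sums: Σd·f = 250.
Hence a = 250 / 249 ≈ 1.00402.

a = 1.00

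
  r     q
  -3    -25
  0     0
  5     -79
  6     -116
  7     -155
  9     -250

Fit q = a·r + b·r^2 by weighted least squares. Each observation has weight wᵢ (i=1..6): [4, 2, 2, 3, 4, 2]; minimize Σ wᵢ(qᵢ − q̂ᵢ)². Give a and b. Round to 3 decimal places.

a = -0.960, b = -3.008

Forming MᵀWM = [[552, 3620]; [3620, 28188]] and MᵀWq = [-11418, -88258]ᵀ gives MᵀWM·[a, b]ᵀ = MᵀWq.
Δ = 552·28188 − 3620² = 2455376.
a = ((-11418)·28188 − 3620·(-88258))/2455376 = -147289/153461; b = (552·(-88258) − 3620·(-11418))/2455376 = -923157/306922.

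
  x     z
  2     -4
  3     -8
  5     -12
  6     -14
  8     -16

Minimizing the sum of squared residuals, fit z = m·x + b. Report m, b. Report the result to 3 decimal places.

Normal-equation sums: Σx·x = 138, Σx = 24, Σ1 = 5.
Right-hand side: Σx·z = -304, Σz = -54.
MᵀM·[m, b]ᵀ = Mᵀz becomes [[138, 24]; [24, 5]]·[m, b]ᵀ = [-304, -54]ᵀ.
Determinant 138·5 − 24² = 114.
m = ((-304)·5 − 24·(-54))/114 = -112/57; b = (138·(-54) − 24·(-304))/114 = -26/19.

m = -1.965, b = -1.368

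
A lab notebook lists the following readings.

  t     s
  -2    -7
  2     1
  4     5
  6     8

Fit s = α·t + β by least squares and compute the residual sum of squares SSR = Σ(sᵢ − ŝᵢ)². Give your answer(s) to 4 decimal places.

Sums needed: Σt·t = 60, Σt = 10, Σ1 = 4.
And Σt·s = 84, Σs = 7.
Δ = 60·4 − 10² = 140.
α = (84·4 − 10·7)/140 = 19/10; β = (60·7 − 10·84)/140 = -3.
Residuals: -1/5, 1/5, 2/5, -2/5; SSR = 2/5.

SSR = 0.4000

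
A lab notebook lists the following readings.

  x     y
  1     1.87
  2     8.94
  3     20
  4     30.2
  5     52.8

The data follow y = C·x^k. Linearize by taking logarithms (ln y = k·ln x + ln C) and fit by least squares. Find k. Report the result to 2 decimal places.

k = 2.04

Linearized form: ln y = k·ln x + ln C. From the 5 transformed points,
AᵀA = [[6.1995, 4.7875]; [4.7875, 5]], rhs = [15.9176, 13.1866]ᵀ  (here Σln x = 4.7875, Σ(ln x)² = 6.1995, Σln y = 13.1866, Σln x·ln y = 15.9176).
Slope k = (n·Σln x·ln y − Σln x·Σln y)/(n·Σ(ln x)² − (Σln x)²) = (5·15.9176 − 4.7875·13.1866)/8.0774 = 2.03748; ln C = (Σln y − k·Σln x)/n = 0.68643.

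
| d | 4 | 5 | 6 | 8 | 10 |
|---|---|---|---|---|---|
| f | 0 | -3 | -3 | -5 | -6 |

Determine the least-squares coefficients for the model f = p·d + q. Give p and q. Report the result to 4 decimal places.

p = -0.8966, q = 2.5172

From the data, Σd·d = 241, Σd = 33, Σ1 = 5.
Moment sums: Σd·f = -133, Σf = -17.
Normal equations: [[241, 33]; [33, 5]]·[p, q]ᵀ = [-133, -17]ᵀ.
Determinant 241·5 − 33² = 116.
p = ((-133)·5 − 33·(-17))/116 = -26/29; q = (241·(-17) − 33·(-133))/116 = 73/29.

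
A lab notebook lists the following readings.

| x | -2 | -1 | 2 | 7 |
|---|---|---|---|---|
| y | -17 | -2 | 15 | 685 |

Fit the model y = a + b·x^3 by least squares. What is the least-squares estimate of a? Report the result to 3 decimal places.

Setting ∂/∂a … = 0 gives: 4·a + 342·b = 681;  342·a + 117778·b = 235213.
(Σ1 = 4, Σx^3 = 342, Σx^3·x^3 = 117778, Σy = 681, Σx^3·y = 235213.)
Δ = 4·117778 − 342² = 354148.
a = (681·117778 − 342·235213)/354148 = -59007/88537; b = (4·235213 − 342·681)/354148 = 353975/177074.

a = -0.666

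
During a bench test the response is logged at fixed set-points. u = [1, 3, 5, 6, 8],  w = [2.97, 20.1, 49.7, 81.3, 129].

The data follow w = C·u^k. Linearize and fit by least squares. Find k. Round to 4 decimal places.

With ln wᵢ as the transformed response and ln uᵢ as the regressor:
Σln u = 6.5793, Σ(ln u)² = 11.3317, Σln w = 17.2532, Σln u·ln w = 27.5692.
Normal system: [[11.3317, 6.5793]; [6.5793, 5]]·[k, ln C]ᵀ = [27.5692, 17.2532]ᵀ.
Solving (det = 13.3720): k = 1.81967, ln C = 1.05624.

k = 1.8197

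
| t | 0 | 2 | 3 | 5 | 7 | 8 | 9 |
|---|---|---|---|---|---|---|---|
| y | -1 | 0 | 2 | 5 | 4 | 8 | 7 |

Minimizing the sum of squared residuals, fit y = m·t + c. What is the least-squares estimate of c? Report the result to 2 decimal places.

Setting ∂/∂m … = 0 gives: 232·m + 34·c = 186;  34·m + 7·c = 25.
Eliminating c: 7·(row 1) − 34·(row 2) gives 468·m = 7·186 − 34·25 = 452, so m = 113/117.
Then c = (25 − 34·(113/117))/7 = -131/117.

c = -1.12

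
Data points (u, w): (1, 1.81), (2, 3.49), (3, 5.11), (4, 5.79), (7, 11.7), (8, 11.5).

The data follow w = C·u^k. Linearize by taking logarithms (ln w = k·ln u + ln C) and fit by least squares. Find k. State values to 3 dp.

k = 0.909

Taking logs, ln w = k·ln u + ln C, so regress ln w on ln u.
Σln u = 7.2034, Σ(ln u)² = 11.7199, Σln w = 10.1325, Σln u·ln w = 14.9578.
Equations: 11.7199·k + 7.2034·ln C = 14.9578;  7.2034·k + 6·ln C = 10.1325.
Δ = 11.7199·6 − (7.2034)² = 18.4301; k = (14.9578·6 − 7.2034·10.1325)/18.4301 = 0.90929, ln C = (11.7199·10.1325 − 7.2034·14.9578)/18.4301 = 0.59709.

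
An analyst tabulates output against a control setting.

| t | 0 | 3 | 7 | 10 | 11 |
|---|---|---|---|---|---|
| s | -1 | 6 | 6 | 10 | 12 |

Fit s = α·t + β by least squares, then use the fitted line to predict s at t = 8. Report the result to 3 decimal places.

The normal system MᵀM·[α, β]ᵀ = Mᵀs is [[279, 31]; [31, 5]]·[α, β]ᵀ = [292, 33]ᵀ.
Determinant 279·5 − 31² = 434.
α = (292·5 − 31·33)/434 = 437/434; β = (279·33 − 31·292)/434 = 5/14.
At t = 8: ŝ = (437/434)·(8) + (5/14)·(1) = 3651/434.

ŝ = 8.412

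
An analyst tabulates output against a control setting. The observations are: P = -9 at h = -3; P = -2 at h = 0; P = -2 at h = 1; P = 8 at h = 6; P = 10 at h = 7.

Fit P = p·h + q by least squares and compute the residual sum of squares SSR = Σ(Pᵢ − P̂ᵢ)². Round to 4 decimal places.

Sums needed: Σh·h = 95, Σh = 11, Σ1 = 5.
Moment sums: Σh·P = 143, ΣP = 5.
Δ = 95·5 − 11² = 354.
p = (143·5 − 11·5)/354 = 110/59; q = (95·5 − 11·143)/354 = -183/59.
Residuals: -18/59, 65/59, -45/59, -5/59, 3/59; SSR = 112/59.

SSR = 1.8983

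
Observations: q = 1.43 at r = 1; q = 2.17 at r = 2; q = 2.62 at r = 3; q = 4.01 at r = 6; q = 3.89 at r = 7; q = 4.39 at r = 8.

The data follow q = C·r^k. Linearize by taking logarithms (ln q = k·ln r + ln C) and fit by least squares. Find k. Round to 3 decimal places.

k = 0.532

Linearized form: ln q = k·ln r + ln C. From the 6 transformed points,
Σln r = 7.6089, Σ(ln r)² = 13.0084, Σln q = 6.3221, Σln r·ln q = 9.8031.
Equations: 13.0084·k + 7.6089·ln C = 9.8031;  7.6089·k + 6·ln C = 6.3221.
Slope k = (n·Σln r·ln q − Σln r·Σln q)/(n·Σ(ln r)² − (Σln r)²) = (6·9.8031 − 7.6089·6.3221)/20.1558 = 0.53157; ln C = (Σln q − k·Σln r)/n = 0.37957.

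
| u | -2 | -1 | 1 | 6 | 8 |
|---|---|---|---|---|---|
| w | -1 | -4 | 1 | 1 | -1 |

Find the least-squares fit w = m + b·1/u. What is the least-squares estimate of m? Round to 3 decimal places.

XᵀX·[m, b]ᵀ = Xᵀw reads: 5·m + (-5/24)·b = -4;  (-5/24)·m + (1321/576)·b = 133/24.
(Σ1 = 5, Σ1/u = -5/24, Σ1/u·1/u = 1321/576, Σw = -4, Σ1/u·w = 133/24.)
Δ = 5·(1321/576) − (-5/24)² = 1645/144.
m = ((-4)·(1321/576) − (-5/24)·(133/24))/(1645/144) = -4619/6580; b = (5·(133/24) − (-5/24)·(-4))/(1645/144) = 774/329.

m = -0.702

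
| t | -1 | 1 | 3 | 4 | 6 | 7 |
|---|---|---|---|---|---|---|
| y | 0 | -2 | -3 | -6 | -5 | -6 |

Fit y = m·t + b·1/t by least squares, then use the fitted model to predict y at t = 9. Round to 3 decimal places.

ŷ = -8.509

The normal system AᵀA·[m, b]ᵀ = Aᵀy is [[112, 6]; [6, 15677/7056]]·[m, b]ᵀ = [-107, -130/21]ᵀ.
det = 112·(15677/7056) − 6² = 13409/63.
m = ((-107)·(15677/7056) − 6·(-130/21))/(13409/63) = -128669/136528; b = (112·(-130/21) − 6·(-107))/(13409/63) = -294/1219.
At t = 9: ŷ = (-128669/136528)·(9) + (-294/1219)·(1/9) = -3485039/409584.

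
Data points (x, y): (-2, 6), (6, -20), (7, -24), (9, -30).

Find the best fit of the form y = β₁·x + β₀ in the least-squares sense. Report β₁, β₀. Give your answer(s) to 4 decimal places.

Entries of AᵀA: Σx·x = 170, Σx = 20, Σ1 = 4.
And Σx·y = -570, Σy = -68.
Δ = 170·4 − 20² = 280.
β₁ = ((-570)·4 − 20·(-68))/280 = -23/7; β₀ = (170·(-68) − 20·(-570))/280 = -4/7.

β₁ = -3.2857, β₀ = -0.5714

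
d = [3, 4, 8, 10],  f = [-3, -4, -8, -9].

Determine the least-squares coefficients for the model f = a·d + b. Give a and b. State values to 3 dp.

a = -0.885, b = -0.466

Setting ∂/∂a … = 0 gives: 189·a + 25·b = -179;  25·a + 4·b = -24.
(Σd·d = 189, Σd = 25, Σ1 = 4, Σd·f = -179, Σf = -24.)
Δ = 189·4 − 25² = 131.
a = ((-179)·4 − 25·(-24))/131 = -116/131; b = (189·(-24) − 25·(-179))/131 = -61/131.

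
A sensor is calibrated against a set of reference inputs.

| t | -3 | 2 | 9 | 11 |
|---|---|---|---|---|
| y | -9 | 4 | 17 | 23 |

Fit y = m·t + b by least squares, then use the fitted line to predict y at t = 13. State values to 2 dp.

Entries of AᵀA: Σt·t = 215, Σt = 19, Σ1 = 4.
And Σt·y = 441, Σy = 35.
Normal equations: [[215, 19]; [19, 4]]·[m, b]ᵀ = [441, 35]ᵀ.
Determinant 215·4 − 19² = 499.
m = (441·4 − 19·35)/499 = 1099/499; b = (215·35 − 19·441)/499 = -854/499.
At t = 13: ŷ = (1099/499)·(13) + (-854/499)·(1) = 13433/499.

ŷ = 26.92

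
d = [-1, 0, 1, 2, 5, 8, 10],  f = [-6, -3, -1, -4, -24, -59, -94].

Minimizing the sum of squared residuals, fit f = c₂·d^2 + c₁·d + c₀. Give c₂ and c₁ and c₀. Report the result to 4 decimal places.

Sums needed: Σd^2·d^2 = 14739, Σd^2·d = 1645, Σd^2 = 195, Σd·d = 195, Σd = 25, Σ1 = 7.
For Xᵀf: Σd^2·f = -13799, Σd·f = -1535, Σf = -191.
XᵀX·[c₂, c₁, c₀]ᵀ = Xᵀf becomes [[14739, 1645, 195]; [1645, 195, 25]; [195, 25, 7]]·[c₂, c₁, c₀]ᵀ = [-13799, -1535, -191]ᵀ.
Row-reducing yields c₂ = -1091/1051, c₁ = 2621/2102, c₀ = -5931/2102.

c₂ = -1.0381, c₁ = 1.2469, c₀ = -2.8216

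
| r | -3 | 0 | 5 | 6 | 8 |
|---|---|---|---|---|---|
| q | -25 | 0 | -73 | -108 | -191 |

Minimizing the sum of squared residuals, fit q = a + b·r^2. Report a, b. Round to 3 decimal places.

The normal equations are: 5·a + 134·b = -397;  134·a + 6098·b = -18162.
Determinant 5·6098 − 134² = 12534.
a = ((-397)·6098 − 134·(-18162))/12534 = 6401/6267; b = (5·(-18162) − 134·(-397))/12534 = -18806/6267.

a = 1.021, b = -3.001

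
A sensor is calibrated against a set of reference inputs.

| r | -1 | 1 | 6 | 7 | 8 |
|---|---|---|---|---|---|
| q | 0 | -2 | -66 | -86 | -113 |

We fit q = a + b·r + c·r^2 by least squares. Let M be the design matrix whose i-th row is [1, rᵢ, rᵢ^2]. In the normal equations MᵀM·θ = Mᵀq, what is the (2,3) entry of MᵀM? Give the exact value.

Row 2 ↔ basis r, column 3 ↔ basis r^2, so (MᵀM)_{2,3} = Σᵢ (r)·(r^2) = (-1)·(1) + (1)·(1) + (6)·(36) + (7)·(49) + (8)·(64) = 1071.

1071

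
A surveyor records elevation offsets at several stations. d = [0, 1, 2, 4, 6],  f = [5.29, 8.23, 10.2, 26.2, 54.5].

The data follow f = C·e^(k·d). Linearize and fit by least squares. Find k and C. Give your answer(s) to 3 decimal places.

With ln fᵢ as the transformed response and dᵢ as the regressor:
Σd = 13.0000, Σ(d)² = 57.0000, Σln f = 13.3600, Σd·ln f = 43.8048.
Equations: 57.0000·k + 13.0000·ln C = 43.8048;  13.0000·k + 5·ln C = 13.3600.
Δ = 57.0000·5 − (13.0000)² = 116.0000; k = (43.8048·5 − 13.0000·13.3600)/116.0000 = 0.39090, ln C = (57.0000·13.3600 − 13.0000·43.8048)/116.0000 = 1.65565, so C = exp(1.65565) = 5.23646.

k = 0.391, C = 5.236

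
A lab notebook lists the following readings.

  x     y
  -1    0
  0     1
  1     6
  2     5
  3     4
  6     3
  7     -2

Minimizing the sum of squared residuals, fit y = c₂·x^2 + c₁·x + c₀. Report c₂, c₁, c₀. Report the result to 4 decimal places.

c₂ = -0.3821, c₁ = 2.1780, c₀ = 2.2862

Setting ∂/∂c₂ … = 0 gives: 3796·c₂ + 594·c₁ + 100·c₀ = 72;  594·c₂ + 100·c₁ + 18·c₀ = 32;  100·c₂ + 18·c₁ + 7·c₀ = 17.
Inverting the 3×3 Gram matrix, [c₂, c₁, c₀]ᵀ = [-9155/23961, 17396/7987, 54779/23961]ᵀ.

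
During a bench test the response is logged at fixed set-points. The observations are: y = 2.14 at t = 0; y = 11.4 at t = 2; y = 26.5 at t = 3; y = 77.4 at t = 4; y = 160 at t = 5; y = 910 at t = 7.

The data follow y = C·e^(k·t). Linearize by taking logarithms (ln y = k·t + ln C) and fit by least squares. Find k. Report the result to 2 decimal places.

Let Y = ln y. Fitting Y = k·t + ln C by least squares:
XᵀX = [[103.0000, 21.0000]; [21.0000, 6]], rhs = [105.1646, 22.7092]ᵀ  (here Σt = 21.0000, Σ(t)² = 103.0000, Σln y = 22.7092, Σt·ln y = 105.1646).
Solving (det = 177.0000): k = 0.87059, ln C = 0.73779.

k = 0.87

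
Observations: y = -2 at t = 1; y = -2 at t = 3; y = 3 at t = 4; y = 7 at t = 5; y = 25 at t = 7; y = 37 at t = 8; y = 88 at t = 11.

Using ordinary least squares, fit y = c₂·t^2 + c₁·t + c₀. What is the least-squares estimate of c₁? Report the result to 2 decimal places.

c₁ = -4.42

Normal-equation sums: Σt^2·t^2 = 22101, Σt^2·t = 2403, Σt^2 = 285, Σt·t = 285, Σt = 39, Σ1 = 7.
Right-hand side: Σt^2·y = 14444, Σt·y = 1478, Σy = 156.
So MᵀM·[c₂, c₁, c₀]ᵀ = Mᵀy: [[22101, 2403, 285]; [2403, 285, 39]; [285, 39, 7]]·[c₂, c₁, c₀]ᵀ = [14444, 1478, 156]ᵀ.
Solving the 3×3 system (Gaussian elimination) gives c₂ = 30145/27048, c₁ = -119681/27048, c₀ = 7041/4508.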